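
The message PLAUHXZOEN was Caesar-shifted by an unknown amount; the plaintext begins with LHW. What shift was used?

4

From the crib: P(15)−L(11)=4, so the shift is 4.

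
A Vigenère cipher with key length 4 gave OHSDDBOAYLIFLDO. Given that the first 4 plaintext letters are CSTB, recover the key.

Subtract each crib letter from the matching ciphertext letter (mod 26):
O(14)−C(2)=12 → M
H(7)−S(18)=-11≡15 → P
S(18)−T(19)=-1≡25 → Z
D(3)−B(1)=2 → C

MPZC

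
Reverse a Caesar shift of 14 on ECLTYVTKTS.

E(4): 4−14=-10≡16 → Q
C(2): 2−14=-12≡14 → O
L(11): 11−14=-3≡23 → X
T(19): 19−14=5 → F
Y(24): 24−14=10 → K
V(21): 21−14=7 → H
T(19): 19−14=5 → F
K(10): 10−14=-4≡22 → W
T(19): 19−14=5 → F
S(18): 18−14=4 → E

QOXFKHFWFE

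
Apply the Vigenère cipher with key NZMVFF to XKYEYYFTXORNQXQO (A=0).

KJKZDDSSJJWSDWCJ

Repeat the key across the message: NZMVFFNZMVFFNZMV
X(23)+N(13): 36≡10 → K
K(10)+Z(25): 35≡9 → J
Y(24)+M(12): 36≡10 → K
E(4)+V(21): 25 → Z
Y(24)+F(5): 29≡3 → D
Y(24)+F(5): 29≡3 → D
F(5)+N(13): 18 → S
T(19)+Z(25): 44≡18 → S
X(23)+M(12): 35≡9 → J
O(14)+V(21): 35≡9 → J
R(17)+F(5): 22 → W
N(13)+F(5): 18 → S
Q(16)+N(13): 29≡3 → D
X(23)+Z(25): 48≡22 → W
Q(16)+M(12): 28≡2 → C
O(14)+V(21): 35≡9 → J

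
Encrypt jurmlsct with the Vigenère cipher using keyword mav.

vumylnot

Repeat the key across the message: mavmavma
j(9)+m(12): 21 → v
u(20)+a(0): 20 → u
r(17)+v(21): 38≡12 → m
m(12)+m(12): 24 → y
l(11)+a(0): 11 → l
s(18)+v(21): 39≡13 → n
c(2)+m(12): 14 → o
t(19)+a(0): 19 → t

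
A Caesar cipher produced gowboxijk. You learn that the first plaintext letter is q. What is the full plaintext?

From the crib: g(6)−q(16)=-10≡16, so the shift is 16.
Subtract 16 from each ciphertext letter:
g(6): 6−16=-10≡16 → q
o(14): 14−16=-2≡24 → y
w(22): 22−16=6 → g
b(1): 1−16=-15≡11 → l
o(14): 14−16=-2≡24 → y
x(23): 23−16=7 → h
i(8): 8−16=-8≡18 → s
j(9): 9−16=-7≡19 → t
k(10): 10−16=-6≡20 → u

qyglyhstu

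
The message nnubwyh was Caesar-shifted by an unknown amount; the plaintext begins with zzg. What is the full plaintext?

From the crib: n(13)−z(25)=-12≡14, so the shift is 14.
Subtract 14 from each ciphertext letter:
n(13): 13−14=-1≡25 → z
n(13): 13−14=-1≡25 → z
u(20): 20−14=6 → g
b(1): 1−14=-13≡13 → n
w(22): 22−14=8 → i
y(24): 24−14=10 → k
h(7): 7−14=-7≡19 → t

zzgnikt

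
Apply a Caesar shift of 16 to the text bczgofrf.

b(1): 1+16=17 → r
c(2): 2+16=18 → s
z(25): 25+16=41≡15 → p
g(6): 6+16=22 → w
o(14): 14+16=30≡4 → e
f(5): 5+16=21 → v
r(17): 17+16=33≡7 → h
f(5): 5+16=21 → v

rspwevhv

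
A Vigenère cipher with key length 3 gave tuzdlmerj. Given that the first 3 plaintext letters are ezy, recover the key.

pvb

Subtract each crib letter from the matching ciphertext letter (mod 26):
t(19)−e(4)=15 → p
u(20)−z(25)=-5≡21 → v
z(25)−y(24)=1 → b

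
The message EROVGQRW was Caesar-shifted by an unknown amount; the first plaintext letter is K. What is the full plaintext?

From the crib: E(4)−K(10)=-6≡20, so the shift is 20.
Subtract 20 from each ciphertext letter:
E(4): 4−20=-16≡10 → K
R(17): 17−20=-3≡23 → X
O(14): 14−20=-6≡20 → U
V(21): 21−20=1 → B
G(6): 6−20=-14≡12 → M
Q(16): 16−20=-4≡22 → W
R(17): 17−20=-3≡23 → X
W(22): 22−20=2 → C

KXUBMWXC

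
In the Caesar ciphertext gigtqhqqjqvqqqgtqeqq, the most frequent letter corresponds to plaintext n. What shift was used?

3

The most frequent ciphertext letter is q (appears 10 times).
q is position 16; n is position 13.
Shift = 3.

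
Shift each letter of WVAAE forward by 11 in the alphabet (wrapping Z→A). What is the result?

HGLLP

W(22): 22+11=33≡7 → H
V(21): 21+11=32≡6 → G
A(0): 0+11=11 → L
A(0): 0+11=11 → L
E(4): 4+11=15 → P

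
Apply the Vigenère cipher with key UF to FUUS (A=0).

ZZOX

Repeat the key across the message: UFUF
F(5)+U(20): 25 → Z
U(20)+F(5): 25 → Z
U(20)+U(20): 40≡14 → O
S(18)+F(5): 23 → X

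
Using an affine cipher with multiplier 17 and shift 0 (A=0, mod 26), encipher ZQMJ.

JMWX

Z(25): 17·25+0=425≡9 → J
Q(16): 17·16+0=272≡12 → M
M(12): 17·12+0=204≡22 → W
J(9): 17·9+0=153≡23 → X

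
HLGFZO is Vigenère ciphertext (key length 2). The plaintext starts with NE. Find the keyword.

Subtract each crib letter from the matching ciphertext letter (mod 26):
H(7)−N(13)=-6≡20 → U
L(11)−E(4)=7 → H

UH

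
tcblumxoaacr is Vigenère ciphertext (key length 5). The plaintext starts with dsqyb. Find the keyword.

qklnt

Subtract each crib letter from the matching ciphertext letter (mod 26):
t(19)−d(3)=16 → q
c(2)−s(18)=-16≡10 → k
b(1)−q(16)=-15≡11 → l
l(11)−y(24)=-13≡13 → n
u(20)−b(1)=19 → t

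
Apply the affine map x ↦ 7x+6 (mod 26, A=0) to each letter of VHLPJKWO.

V(21): 7·21+6=153≡23 → X
H(7): 7·7+6=55≡3 → D
L(11): 7·11+6=83≡5 → F
P(15): 7·15+6=111≡7 → H
J(9): 7·9+6=69≡17 → R
K(10): 7·10+6=76≡24 → Y
W(22): 7·22+6=160≡4 → E
O(14): 7·14+6=104≡0 → A

XDFHRYEA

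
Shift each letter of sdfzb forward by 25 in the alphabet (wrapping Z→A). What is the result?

rceya

s(18): 18+25=43≡17 → r
d(3): 3+25=28≡2 → c
f(5): 5+25=30≡4 → e
z(25): 25+25=50≡24 → y
b(1): 1+25=26≡0 → a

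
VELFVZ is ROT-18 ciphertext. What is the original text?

DMTNDH

V(21): 21−18=3 → D
E(4): 4−18=-14≡12 → M
L(11): 11−18=-7≡19 → T
F(5): 5−18=-13≡13 → N
V(21): 21−18=3 → D
Z(25): 25−18=7 → H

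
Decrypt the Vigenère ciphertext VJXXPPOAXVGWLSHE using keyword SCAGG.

DHXRJXMARPOULMBM

Repeat the key across the ciphertext: SCAGGSCAGGSCAGGS
V(21)−S(18): 3 → D
J(9)−C(2): 7 → H
X(23)−A(0): 23 → X
X(23)−G(6): 17 → R
P(15)−G(6): 9 → J
P(15)−S(18): -3≡23 → X
O(14)−C(2): 12 → M
A(0)−A(0): 0 → A
X(23)−G(6): 17 → R
V(21)−G(6): 15 → P
G(6)−S(18): -12≡14 → O
W(22)−C(2): 20 → U
L(11)−A(0): 11 → L
S(18)−G(6): 12 → M
H(7)−G(6): 1 → B
E(4)−S(18): -14≡12 → M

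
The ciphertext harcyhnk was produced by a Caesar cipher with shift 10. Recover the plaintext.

h(7): 7−10=-3≡23 → x
a(0): 0−10=-10≡16 → q
r(17): 17−10=7 → h
c(2): 2−10=-8≡18 → s
y(24): 24−10=14 → o
h(7): 7−10=-3≡23 → x
n(13): 13−10=3 → d
k(10): 10−10=0 → a

xqhsoxda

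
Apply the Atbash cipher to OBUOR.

LYFLI

O(14) → L(11)
B(1) → Y(24)
U(20) → F(5)
O(14) → L(11)
R(17) → I(8)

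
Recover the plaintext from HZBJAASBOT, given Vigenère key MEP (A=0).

Repeat the key across the ciphertext: MEPMEPMEPM
H(7)−M(12): -5≡21 → V
Z(25)−E(4): 21 → V
B(1)−P(15): -14≡12 → M
J(9)−M(12): -3≡23 → X
A(0)−E(4): -4≡22 → W
A(0)−P(15): -15≡11 → L
S(18)−M(12): 6 → G
B(1)−E(4): -3≡23 → X
O(14)−P(15): -1≡25 → Z
T(19)−M(12): 7 → H

VVMXWLGXZH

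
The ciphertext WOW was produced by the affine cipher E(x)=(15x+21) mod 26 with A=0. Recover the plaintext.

The inverse of 15 mod 26 is 7, since 15·7=105≡1. Apply D(y)=7·(y−21) mod 26:
W(22): 7·(22−21)=7 → H
O(14): 7·(14−21)=-49≡3 → D
W(22): 7·(22−21)=7 → H

HDH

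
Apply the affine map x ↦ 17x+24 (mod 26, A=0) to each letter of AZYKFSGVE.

YHQMFSWRO

A(0): 17·0+24=24 → Y
Z(25): 17·25+24=449≡7 → H
Y(24): 17·24+24=432≡16 → Q
K(10): 17·10+24=194≡12 → M
F(5): 17·5+24=109≡5 → F
S(18): 17·18+24=330≡18 → S
G(6): 17·6+24=126≡22 → W
V(21): 17·21+24=381≡17 → R
E(4): 17·4+24=92≡14 → O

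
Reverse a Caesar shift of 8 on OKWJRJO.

O(14): 14−8=6 → G
K(10): 10−8=2 → C
W(22): 22−8=14 → O
J(9): 9−8=1 → B
R(17): 17−8=9 → J
J(9): 9−8=1 → B
O(14): 14−8=6 → G

GCOBJBG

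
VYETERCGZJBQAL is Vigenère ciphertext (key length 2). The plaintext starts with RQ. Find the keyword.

Subtract each crib letter from the matching ciphertext letter (mod 26):
V(21)−R(17)=4 → E
Y(24)−Q(16)=8 → I

EI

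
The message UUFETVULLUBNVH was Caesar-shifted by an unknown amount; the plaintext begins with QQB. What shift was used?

4

From the crib: U(20)−Q(16)=4, so the shift is 4.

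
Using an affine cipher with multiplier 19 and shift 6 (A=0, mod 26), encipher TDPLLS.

T(19): 19·19+6=367≡3 → D
D(3): 19·3+6=63≡11 → L
P(15): 19·15+6=291≡5 → F
L(11): 19·11+6=215≡7 → H
L(11): 19·11+6=215≡7 → H
S(18): 19·18+6=348≡10 → K

DLFHHK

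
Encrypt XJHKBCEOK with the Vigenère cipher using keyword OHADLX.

LQHNMZSVK

Repeat the key across the message: OHADLXOHA
X(23)+O(14): 37≡11 → L
J(9)+H(7): 16 → Q
H(7)+A(0): 7 → H
K(10)+D(3): 13 → N
B(1)+L(11): 12 → M
C(2)+X(23): 25 → Z
E(4)+O(14): 18 → S
O(14)+H(7): 21 → V
K(10)+A(0): 10 → K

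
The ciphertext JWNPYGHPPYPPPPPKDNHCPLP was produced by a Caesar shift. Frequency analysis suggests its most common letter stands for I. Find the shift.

7

The most frequent ciphertext letter is P (appears 10 times).
P is position 15; I is position 8.
Shift = 7.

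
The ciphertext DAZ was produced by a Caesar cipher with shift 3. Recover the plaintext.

AXW

D(3): 3−3=0 → A
A(0): 0−3=-3≡23 → X
Z(25): 25−3=22 → W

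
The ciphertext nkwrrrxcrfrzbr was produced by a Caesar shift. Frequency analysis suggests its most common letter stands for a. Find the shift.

The most frequent ciphertext letter is r (appears 6 times).
r is position 17; a is position 0.
Shift = 17.

17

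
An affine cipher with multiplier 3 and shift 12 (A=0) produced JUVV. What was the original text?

ZUDD

The inverse of 3 mod 26 is 9, since 3·9=27≡1. Apply D(y)=9·(y−12) mod 26:
J(9): 9·(9−12)=-27≡25 → Z
U(20): 9·(20−12)=72≡20 → U
V(21): 9·(21−12)=81≡3 → D
V(21): 9·(21−12)=81≡3 → D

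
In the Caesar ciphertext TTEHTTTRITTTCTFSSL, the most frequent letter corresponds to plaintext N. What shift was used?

The most frequent ciphertext letter is T (appears 9 times).
T is position 19; N is position 13.
Shift = 6.

6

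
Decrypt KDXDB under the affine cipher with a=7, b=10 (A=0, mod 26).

AZNZV

The inverse of 7 mod 26 is 15, since 7·15=105≡1. Apply D(y)=15·(y−10) mod 26:
K(10): 15·(10−10)=0 → A
D(3): 15·(3−10)=-105≡25 → Z
X(23): 15·(23−10)=195≡13 → N
D(3): 15·(3−10)=-105≡25 → Z
B(1): 15·(1−10)=-135≡21 → V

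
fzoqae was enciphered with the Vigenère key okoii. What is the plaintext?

Repeat the key across the ciphertext: okoiio
f(5)−o(14): -9≡17 → r
z(25)−k(10): 15 → p
o(14)−o(14): 0 → a
q(16)−i(8): 8 → i
a(0)−i(8): -8≡18 → s
e(4)−o(14): -10≡16 → q

rpaisq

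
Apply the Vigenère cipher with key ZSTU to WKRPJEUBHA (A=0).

Repeat the key across the message: ZSTUZSTUZS
W(22)+Z(25): 47≡21 → V
K(10)+S(18): 28≡2 → C
R(17)+T(19): 36≡10 → K
P(15)+U(20): 35≡9 → J
J(9)+Z(25): 34≡8 → I
E(4)+S(18): 22 → W
U(20)+T(19): 39≡13 → N
B(1)+U(20): 21 → V
H(7)+Z(25): 32≡6 → G
A(0)+S(18): 18 → S

VCKJIWNVGS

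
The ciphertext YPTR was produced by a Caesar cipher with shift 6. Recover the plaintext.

Y(24): 24−6=18 → S
P(15): 15−6=9 → J
T(19): 19−6=13 → N
R(17): 17−6=11 → L

SJNL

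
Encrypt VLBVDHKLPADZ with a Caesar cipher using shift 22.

RHXRZDGHLWZV

V(21): 21+22=43≡17 → R
L(11): 11+22=33≡7 → H
B(1): 1+22=23 → X
V(21): 21+22=43≡17 → R
D(3): 3+22=25 → Z
H(7): 7+22=29≡3 → D
K(10): 10+22=32≡6 → G
L(11): 11+22=33≡7 → H
P(15): 15+22=37≡11 → L
A(0): 0+22=22 → W
D(3): 3+22=25 → Z
Z(25): 25+22=47≡21 → V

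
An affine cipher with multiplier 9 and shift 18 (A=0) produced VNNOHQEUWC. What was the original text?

JLLOTUKGME

The inverse of 9 mod 26 is 3, since 9·3=27≡1. Apply D(y)=3·(y−18) mod 26:
V(21): 3·(21−18)=9 → J
N(13): 3·(13−18)=-15≡11 → L
N(13): 3·(13−18)=-15≡11 → L
O(14): 3·(14−18)=-12≡14 → O
H(7): 3·(7−18)=-33≡19 → T
Q(16): 3·(16−18)=-6≡20 → U
E(4): 3·(4−18)=-42≡10 → K
U(20): 3·(20−18)=6 → G
W(22): 3·(22−18)=12 → M
C(2): 3·(2−18)=-48≡4 → E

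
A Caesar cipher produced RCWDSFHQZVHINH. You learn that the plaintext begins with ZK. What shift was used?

18

From the crib: R(17)−Z(25)=-8≡18, so the shift is 18.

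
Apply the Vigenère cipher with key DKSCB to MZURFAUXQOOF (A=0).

PJMTGDEPSPRP

Repeat the key across the message: DKSCBDKSCBDK
M(12)+D(3): 15 → P
Z(25)+K(10): 35≡9 → J
U(20)+S(18): 38≡12 → M
R(17)+C(2): 19 → T
F(5)+B(1): 6 → G
A(0)+D(3): 3 → D
U(20)+K(10): 30≡4 → E
X(23)+S(18): 41≡15 → P
Q(16)+C(2): 18 → S
O(14)+B(1): 15 → P
O(14)+D(3): 17 → R
F(5)+K(10): 15 → P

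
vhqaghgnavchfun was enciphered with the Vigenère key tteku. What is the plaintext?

comqmonjqbjobkt

Repeat the key across the ciphertext: ttekuttekutteku
v(21)−t(19): 2 → c
h(7)−t(19): -12≡14 → o
q(16)−e(4): 12 → m
a(0)−k(10): -10≡16 → q
g(6)−u(20): -14≡12 → m
h(7)−t(19): -12≡14 → o
g(6)−t(19): -13≡13 → n
n(13)−e(4): 9 → j
a(0)−k(10): -10≡16 → q
v(21)−u(20): 1 → b
c(2)−t(19): -17≡9 → j
h(7)−t(19): -12≡14 → o
f(5)−e(4): 1 → b
u(20)−k(10): 10 → k
n(13)−u(20): -7≡19 → t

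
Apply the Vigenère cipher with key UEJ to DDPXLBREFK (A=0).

XHYRPKLIOE

Repeat the key across the message: UEJUEJUEJU
D(3)+U(20): 23 → X
D(3)+E(4): 7 → H
P(15)+J(9): 24 → Y
X(23)+U(20): 43≡17 → R
L(11)+E(4): 15 → P
B(1)+J(9): 10 → K
R(17)+U(20): 37≡11 → L
E(4)+E(4): 8 → I
F(5)+J(9): 14 → O
K(10)+U(20): 30≡4 → E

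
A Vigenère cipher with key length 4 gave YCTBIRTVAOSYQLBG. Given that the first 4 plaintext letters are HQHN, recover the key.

Subtract each crib letter from the matching ciphertext letter (mod 26):
Y(24)−H(7)=17 → R
C(2)−Q(16)=-14≡12 → M
T(19)−H(7)=12 → M
B(1)−N(13)=-12≡14 → O

RMMO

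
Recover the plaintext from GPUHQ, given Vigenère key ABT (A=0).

GOBHP

Repeat the key across the ciphertext: ABTAB
G(6)−A(0): 6 → G
P(15)−B(1): 14 → O
U(20)−T(19): 1 → B
H(7)−A(0): 7 → H
Q(16)−B(1): 15 → P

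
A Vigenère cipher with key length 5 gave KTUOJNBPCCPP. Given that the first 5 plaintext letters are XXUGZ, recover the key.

Subtract each crib letter from the matching ciphertext letter (mod 26):
K(10)−X(23)=-13≡13 → N
T(19)−X(23)=-4≡22 → W
U(20)−U(20)=0 → A
O(14)−G(6)=8 → I
J(9)−Z(25)=-16≡10 → K

NWAIK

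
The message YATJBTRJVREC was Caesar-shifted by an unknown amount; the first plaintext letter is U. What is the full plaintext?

From the crib: Y(24)−U(20)=4, so the shift is 4.
Subtract 4 from each ciphertext letter:
Y(24): 24−4=20 → U
A(0): 0−4=-4≡22 → W
T(19): 19−4=15 → P
J(9): 9−4=5 → F
B(1): 1−4=-3≡23 → X
T(19): 19−4=15 → P
R(17): 17−4=13 → N
J(9): 9−4=5 → F
V(21): 21−4=17 → R
R(17): 17−4=13 → N
E(4): 4−4=0 → A
C(2): 2−4=-2≡24 → Y

UWPFXPNFRNAY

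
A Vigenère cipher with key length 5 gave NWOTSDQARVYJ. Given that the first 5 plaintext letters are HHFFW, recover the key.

GPJOW

Subtract each crib letter from the matching ciphertext letter (mod 26):
N(13)−H(7)=6 → G
W(22)−H(7)=15 → P
O(14)−F(5)=9 → J
T(19)−F(5)=14 → O
S(18)−W(22)=-4≡22 → W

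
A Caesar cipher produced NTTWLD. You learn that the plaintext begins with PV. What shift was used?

24

From the crib: N(13)−P(15)=-2≡24, so the shift is 24.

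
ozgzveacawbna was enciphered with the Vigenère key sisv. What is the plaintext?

Repeat the key across the ciphertext: sisvsisvsisvs
o(14)−s(18): -4≡22 → w
z(25)−i(8): 17 → r
g(6)−s(18): -12≡14 → o
z(25)−v(21): 4 → e
v(21)−s(18): 3 → d
e(4)−i(8): -4≡22 → w
a(0)−s(18): -18≡8 → i
c(2)−v(21): -19≡7 → h
a(0)−s(18): -18≡8 → i
w(22)−i(8): 14 → o
b(1)−s(18): -17≡9 → j
n(13)−v(21): -8≡18 → s
a(0)−s(18): -18≡8 → i

wroedwihiojsi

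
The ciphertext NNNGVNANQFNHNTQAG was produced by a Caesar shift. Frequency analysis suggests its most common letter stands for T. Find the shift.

20

The most frequent ciphertext letter is N (appears 7 times).
N is position 13; T is position 19.
Shift = -6≡20.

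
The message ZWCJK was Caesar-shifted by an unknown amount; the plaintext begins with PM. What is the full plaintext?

PMSZA

From the crib: Z(25)−P(15)=10, so the shift is 10.
Subtract 10 from each ciphertext letter:
Z(25): 25−10=15 → P
W(22): 22−10=12 → M
C(2): 2−10=-8≡18 → S
J(9): 9−10=-1≡25 → Z
K(10): 10−10=0 → A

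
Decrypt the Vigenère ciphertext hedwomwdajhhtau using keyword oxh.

thwirfigtvkafdn

Repeat the key across the ciphertext: oxhoxhoxhoxhoxh
h(7)−o(14): -7≡19 → t
e(4)−x(23): -19≡7 → h
d(3)−h(7): -4≡22 → w
w(22)−o(14): 8 → i
o(14)−x(23): -9≡17 → r
m(12)−h(7): 5 → f
w(22)−o(14): 8 → i
d(3)−x(23): -20≡6 → g
a(0)−h(7): -7≡19 → t
j(9)−o(14): -5≡21 → v
h(7)−x(23): -16≡10 → k
h(7)−h(7): 0 → a
t(19)−o(14): 5 → f
a(0)−x(23): -23≡3 → d
u(20)−h(7): 13 → n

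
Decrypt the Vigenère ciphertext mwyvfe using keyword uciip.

suqnqk

Repeat the key across the ciphertext: uciipu
m(12)−u(20): -8≡18 → s
w(22)−c(2): 20 → u
y(24)−i(8): 16 → q
v(21)−i(8): 13 → n
f(5)−p(15): -10≡16 → q
e(4)−u(20): -16≡10 → k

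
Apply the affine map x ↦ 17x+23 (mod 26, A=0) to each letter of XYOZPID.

YPBGSDW

X(23): 17·23+23=414≡24 → Y
Y(24): 17·24+23=431≡15 → P
O(14): 17·14+23=261≡1 → B
Z(25): 17·25+23=448≡6 → G
P(15): 17·15+23=278≡18 → S
I(8): 17·8+23=159≡3 → D
D(3): 17·3+23=74≡22 → W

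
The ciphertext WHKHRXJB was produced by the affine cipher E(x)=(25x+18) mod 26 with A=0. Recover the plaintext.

The inverse of 25 mod 26 is 25, since 25·25=625≡1. Apply D(y)=25·(y−18) mod 26:
W(22): 25·(22−18)=100≡22 → W
H(7): 25·(7−18)=-275≡11 → L
K(10): 25·(10−18)=-200≡8 → I
H(7): 25·(7−18)=-275≡11 → L
R(17): 25·(17−18)=-25≡1 → B
X(23): 25·(23−18)=125≡21 → V
J(9): 25·(9−18)=-225≡9 → J
B(1): 25·(1−18)=-425≡17 → R

WLILBVJR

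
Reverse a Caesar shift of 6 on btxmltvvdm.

vnrgfnppxg

b(1): 1−6=-5≡21 → v
t(19): 19−6=13 → n
x(23): 23−6=17 → r
m(12): 12−6=6 → g
l(11): 11−6=5 → f
t(19): 19−6=13 → n
v(21): 21−6=15 → p
v(21): 21−6=15 → p
d(3): 3−6=-3≡23 → x
m(12): 12−6=6 → g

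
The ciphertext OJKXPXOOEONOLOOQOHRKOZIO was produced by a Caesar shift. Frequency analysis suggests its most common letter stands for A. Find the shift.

The most frequent ciphertext letter is O (appears 10 times).
O is position 14; A is position 0.
Shift = 14.

14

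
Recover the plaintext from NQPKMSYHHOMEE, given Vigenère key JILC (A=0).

Repeat the key across the ciphertext: JILCJILCJILCJ
N(13)−J(9): 4 → E
Q(16)−I(8): 8 → I
P(15)−L(11): 4 → E
K(10)−C(2): 8 → I
M(12)−J(9): 3 → D
S(18)−I(8): 10 → K
Y(24)−L(11): 13 → N
H(7)−C(2): 5 → F
H(7)−J(9): -2≡24 → Y
O(14)−I(8): 6 → G
M(12)−L(11): 1 → B
E(4)−C(2): 2 → C
E(4)−J(9): -5≡21 → V

EIEIDKNFYGBCV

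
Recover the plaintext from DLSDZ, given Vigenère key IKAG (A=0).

Repeat the key across the ciphertext: IKAGI
D(3)−I(8): -5≡21 → V
L(11)−K(10): 1 → B
S(18)−A(0): 18 → S
D(3)−G(6): -3≡23 → X
Z(25)−I(8): 17 → R

VBSXR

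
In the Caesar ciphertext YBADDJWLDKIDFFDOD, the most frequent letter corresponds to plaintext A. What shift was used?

The most frequent ciphertext letter is D (appears 6 times).
D is position 3; A is position 0.
Shift = 3.

3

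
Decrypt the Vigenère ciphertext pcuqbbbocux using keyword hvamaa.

ihuebbutcix

Repeat the key across the ciphertext: hvamaahvama
p(15)−h(7): 8 → i
c(2)−v(21): -19≡7 → h
u(20)−a(0): 20 → u
q(16)−m(12): 4 → e
b(1)−a(0): 1 → b
b(1)−a(0): 1 → b
b(1)−h(7): -6≡20 → u
o(14)−v(21): -7≡19 → t
c(2)−a(0): 2 → c
u(20)−m(12): 8 → i
x(23)−a(0): 23 → x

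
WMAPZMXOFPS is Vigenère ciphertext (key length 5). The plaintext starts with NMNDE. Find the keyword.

JANMV

Subtract each crib letter from the matching ciphertext letter (mod 26):
W(22)−N(13)=9 → J
M(12)−M(12)=0 → A
A(0)−N(13)=-13≡13 → N
P(15)−D(3)=12 → M
Z(25)−E(4)=21 → V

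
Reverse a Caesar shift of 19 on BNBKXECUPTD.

IUIRELJBWAK

B(1): 1−19=-18≡8 → I
N(13): 13−19=-6≡20 → U
B(1): 1−19=-18≡8 → I
K(10): 10−19=-9≡17 → R
X(23): 23−19=4 → E
E(4): 4−19=-15≡11 → L
C(2): 2−19=-17≡9 → J
U(20): 20−19=1 → B
P(15): 15−19=-4≡22 → W
T(19): 19−19=0 → A
D(3): 3−19=-16≡10 → K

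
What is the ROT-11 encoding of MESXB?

M(12): 12+11=23 → X
E(4): 4+11=15 → P
S(18): 18+11=29≡3 → D
X(23): 23+11=34≡8 → I
B(1): 1+11=12 → M

XPDIM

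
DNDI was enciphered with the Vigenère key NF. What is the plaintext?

Repeat the key across the ciphertext: NFNF
D(3)−N(13): -10≡16 → Q
N(13)−F(5): 8 → I
D(3)−N(13): -10≡16 → Q
I(8)−F(5): 3 → D

QIQD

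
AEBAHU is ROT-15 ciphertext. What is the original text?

A(0): 0−15=-15≡11 → L
E(4): 4−15=-11≡15 → P
B(1): 1−15=-14≡12 → M
A(0): 0−15=-15≡11 → L
H(7): 7−15=-8≡18 → S
U(20): 20−15=5 → F

LPMLSF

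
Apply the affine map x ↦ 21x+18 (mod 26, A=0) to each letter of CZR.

IXL

C(2): 21·2+18=60≡8 → I
Z(25): 21·25+18=543≡23 → X
R(17): 21·17+18=375≡11 → L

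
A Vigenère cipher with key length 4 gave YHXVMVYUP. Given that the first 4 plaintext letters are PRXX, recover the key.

JQAY

Subtract each crib letter from the matching ciphertext letter (mod 26):
Y(24)−P(15)=9 → J
H(7)−R(17)=-10≡16 → Q
X(23)−X(23)=0 → A
V(21)−X(23)=-2≡24 → Y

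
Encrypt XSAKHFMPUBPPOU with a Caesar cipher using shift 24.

VQYIFDKNSZNNMS

X(23): 23+24=47≡21 → V
S(18): 18+24=42≡16 → Q
A(0): 0+24=24 → Y
K(10): 10+24=34≡8 → I
H(7): 7+24=31≡5 → F
F(5): 5+24=29≡3 → D
M(12): 12+24=36≡10 → K
P(15): 15+24=39≡13 → N
U(20): 20+24=44≡18 → S
B(1): 1+24=25 → Z
P(15): 15+24=39≡13 → N
P(15): 15+24=39≡13 → N
O(14): 14+24=38≡12 → M
U(20): 20+24=44≡18 → S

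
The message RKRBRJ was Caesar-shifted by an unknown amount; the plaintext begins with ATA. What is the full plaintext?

ATAKAS

From the crib: R(17)−A(0)=17, so the shift is 17.
Subtract 17 from each ciphertext letter:
R(17): 17−17=0 → A
K(10): 10−17=-7≡19 → T
R(17): 17−17=0 → A
B(1): 1−17=-16≡10 → K
R(17): 17−17=0 → A
J(9): 9−17=-8≡18 → S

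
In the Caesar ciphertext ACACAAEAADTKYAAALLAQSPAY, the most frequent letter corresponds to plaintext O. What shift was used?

12

The most frequent ciphertext letter is A (appears 11 times).
A is position 0; O is position 14.
Shift = -14≡12.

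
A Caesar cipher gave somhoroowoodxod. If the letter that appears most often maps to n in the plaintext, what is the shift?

1

The most frequent ciphertext letter is o (appears 7 times).
o is position 14; n is position 13.
Shift = 1.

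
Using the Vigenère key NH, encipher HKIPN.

URVWA

Repeat the key across the message: NHNHN
H(7)+N(13): 20 → U
K(10)+H(7): 17 → R
I(8)+N(13): 21 → V
P(15)+H(7): 22 → W
N(13)+N(13): 26≡0 → A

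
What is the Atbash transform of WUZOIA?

DFALRZ

W(22) → D(3)
U(20) → F(5)
Z(25) → A(0)
O(14) → L(11)
I(8) → R(17)
A(0) → Z(25)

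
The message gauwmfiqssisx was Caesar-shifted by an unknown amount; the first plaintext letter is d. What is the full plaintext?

From the crib: g(6)−d(3)=3, so the shift is 3.
Subtract 3 from each ciphertext letter:
g(6): 6−3=3 → d
a(0): 0−3=-3≡23 → x
u(20): 20−3=17 → r
w(22): 22−3=19 → t
m(12): 12−3=9 → j
f(5): 5−3=2 → c
i(8): 8−3=5 → f
q(16): 16−3=13 → n
s(18): 18−3=15 → p
s(18): 18−3=15 → p
i(8): 8−3=5 → f
s(18): 18−3=15 → p
x(23): 23−3=20 → u

dxrtjcfnppfpu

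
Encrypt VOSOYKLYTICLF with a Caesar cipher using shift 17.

V(21): 21+17=38≡12 → M
O(14): 14+17=31≡5 → F
S(18): 18+17=35≡9 → J
O(14): 14+17=31≡5 → F
Y(24): 24+17=41≡15 → P
K(10): 10+17=27≡1 → B
L(11): 11+17=28≡2 → C
Y(24): 24+17=41≡15 → P
T(19): 19+17=36≡10 → K
I(8): 8+17=25 → Z
C(2): 2+17=19 → T
L(11): 11+17=28≡2 → C
F(5): 5+17=22 → W

MFJFPBCPKZTCW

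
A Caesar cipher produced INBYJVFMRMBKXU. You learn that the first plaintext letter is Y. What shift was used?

10

From the crib: I(8)−Y(24)=-16≡10, so the shift is 10.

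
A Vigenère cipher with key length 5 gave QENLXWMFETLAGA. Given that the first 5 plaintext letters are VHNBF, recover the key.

VXAKS

Subtract each crib letter from the matching ciphertext letter (mod 26):
Q(16)−V(21)=-5≡21 → V
E(4)−H(7)=-3≡23 → X
N(13)−N(13)=0 → A
L(11)−B(1)=10 → K
X(23)−F(5)=18 → S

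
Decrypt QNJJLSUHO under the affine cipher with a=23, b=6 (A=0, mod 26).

OPZZHWERG

The inverse of 23 mod 26 is 17, since 23·17=391≡1. Apply D(y)=17·(y−6) mod 26:
Q(16): 17·(16−6)=170≡14 → O
N(13): 17·(13−6)=119≡15 → P
J(9): 17·(9−6)=51≡25 → Z
J(9): 17·(9−6)=51≡25 → Z
L(11): 17·(11−6)=85≡7 → H
S(18): 17·(18−6)=204≡22 → W
U(20): 17·(20−6)=238≡4 → E
H(7): 17·(7−6)=17 → R
O(14): 17·(14−6)=136≡6 → G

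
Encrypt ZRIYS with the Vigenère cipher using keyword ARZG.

Repeat the key across the message: ARZGA
Z(25)+A(0): 25 → Z
R(17)+R(17): 34≡8 → I
I(8)+Z(25): 33≡7 → H
Y(24)+G(6): 30≡4 → E
S(18)+A(0): 18 → S

ZIHES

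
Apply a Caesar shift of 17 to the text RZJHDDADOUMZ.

IQAYUURUFLDQ

R(17): 17+17=34≡8 → I
Z(25): 25+17=42≡16 → Q
J(9): 9+17=26≡0 → A
H(7): 7+17=24 → Y
D(3): 3+17=20 → U
D(3): 3+17=20 → U
A(0): 0+17=17 → R
D(3): 3+17=20 → U
O(14): 14+17=31≡5 → F
U(20): 20+17=37≡11 → L
M(12): 12+17=29≡3 → D
Z(25): 25+17=42≡16 → Q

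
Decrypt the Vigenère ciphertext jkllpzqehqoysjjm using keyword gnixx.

dxdostdwktilkmmg

Repeat the key across the ciphertext: gnixxgnixxgnixxg
j(9)−g(6): 3 → d
k(10)−n(13): -3≡23 → x
l(11)−i(8): 3 → d
l(11)−x(23): -12≡14 → o
p(15)−x(23): -8≡18 → s
z(25)−g(6): 19 → t
q(16)−n(13): 3 → d
e(4)−i(8): -4≡22 → w
h(7)−x(23): -16≡10 → k
q(16)−x(23): -7≡19 → t
o(14)−g(6): 8 → i
y(24)−n(13): 11 → l
s(18)−i(8): 10 → k
j(9)−x(23): -14≡12 → m
j(9)−x(23): -14≡12 → m
m(12)−g(6): 6 → g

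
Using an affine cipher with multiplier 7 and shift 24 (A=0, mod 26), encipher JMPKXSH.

JEZQDUV

J(9): 7·9+24=87≡9 → J
M(12): 7·12+24=108≡4 → E
P(15): 7·15+24=129≡25 → Z
K(10): 7·10+24=94≡16 → Q
X(23): 7·23+24=185≡3 → D
S(18): 7·18+24=150≡20 → U
H(7): 7·7+24=73≡21 → V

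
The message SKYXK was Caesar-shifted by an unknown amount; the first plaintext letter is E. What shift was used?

From the crib: S(18)−E(4)=14, so the shift is 14.

14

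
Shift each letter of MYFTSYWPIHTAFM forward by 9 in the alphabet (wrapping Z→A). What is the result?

M(12): 12+9=21 → V
Y(24): 24+9=33≡7 → H
F(5): 5+9=14 → O
T(19): 19+9=28≡2 → C
S(18): 18+9=27≡1 → B
Y(24): 24+9=33≡7 → H
W(22): 22+9=31≡5 → F
P(15): 15+9=24 → Y
I(8): 8+9=17 → R
H(7): 7+9=16 → Q
T(19): 19+9=28≡2 → C
A(0): 0+9=9 → J
F(5): 5+9=14 → O
M(12): 12+9=21 → V

VHOCBHFYRQCJOV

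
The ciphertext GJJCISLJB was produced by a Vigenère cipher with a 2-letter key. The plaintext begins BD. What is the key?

FG

Subtract each crib letter from the matching ciphertext letter (mod 26):
G(6)−B(1)=5 → F
J(9)−D(3)=6 → G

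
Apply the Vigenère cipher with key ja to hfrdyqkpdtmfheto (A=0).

Repeat the key across the message: jajajajajajajaja
h(7)+j(9): 16 → q
f(5)+a(0): 5 → f
r(17)+j(9): 26≡0 → a
d(3)+a(0): 3 → d
y(24)+j(9): 33≡7 → h
q(16)+a(0): 16 → q
k(10)+j(9): 19 → t
p(15)+a(0): 15 → p
d(3)+j(9): 12 → m
t(19)+a(0): 19 → t
m(12)+j(9): 21 → v
f(5)+a(0): 5 → f
h(7)+j(9): 16 → q
e(4)+a(0): 4 → e
t(19)+j(9): 28≡2 → c
o(14)+a(0): 14 → o

qfadhqtpmtvfqeco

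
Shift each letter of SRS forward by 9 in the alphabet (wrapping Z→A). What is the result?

BAB

S(18): 18+9=27≡1 → B
R(17): 17+9=26≡0 → A
S(18): 18+9=27≡1 → B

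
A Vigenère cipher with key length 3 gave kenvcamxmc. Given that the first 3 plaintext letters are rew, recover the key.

tar

Subtract each crib letter from the matching ciphertext letter (mod 26):
k(10)−r(17)=-7≡19 → t
e(4)−e(4)=0 → a
n(13)−w(22)=-9≡17 → r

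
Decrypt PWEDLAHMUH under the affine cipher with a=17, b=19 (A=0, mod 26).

MRTWYFKVXK

The inverse of 17 mod 26 is 23, since 17·23=391≡1. Apply D(y)=23·(y−19) mod 26:
P(15): 23·(15−19)=-92≡12 → M
W(22): 23·(22−19)=69≡17 → R
E(4): 23·(4−19)=-345≡19 → T
D(3): 23·(3−19)=-368≡22 → W
L(11): 23·(11−19)=-184≡24 → Y
A(0): 23·(0−19)=-437≡5 → F
H(7): 23·(7−19)=-276≡10 → K
M(12): 23·(12−19)=-161≡21 → V
U(20): 23·(20−19)=23 → X
H(7): 23·(7−19)=-276≡10 → K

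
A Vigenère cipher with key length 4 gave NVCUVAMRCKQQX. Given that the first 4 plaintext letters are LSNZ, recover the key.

Subtract each crib letter from the matching ciphertext letter (mod 26):
N(13)−L(11)=2 → C
V(21)−S(18)=3 → D
C(2)−N(13)=-11≡15 → P
U(20)−Z(25)=-5≡21 → V

CDPV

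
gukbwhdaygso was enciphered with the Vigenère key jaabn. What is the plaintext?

xukajydaxtjo

Repeat the key across the ciphertext: jaabnjaabnja
g(6)−j(9): -3≡23 → x
u(20)−a(0): 20 → u
k(10)−a(0): 10 → k
b(1)−b(1): 0 → a
w(22)−n(13): 9 → j
h(7)−j(9): -2≡24 → y
d(3)−a(0): 3 → d
a(0)−a(0): 0 → a
y(24)−b(1): 23 → x
g(6)−n(13): -7≡19 → t
s(18)−j(9): 9 → j
o(14)−a(0): 14 → o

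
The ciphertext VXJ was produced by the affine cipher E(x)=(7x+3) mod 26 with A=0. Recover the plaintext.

The inverse of 7 mod 26 is 15, since 7·15=105≡1. Apply D(y)=15·(y−3) mod 26:
V(21): 15·(21−3)=270≡10 → K
X(23): 15·(23−3)=300≡14 → O
J(9): 15·(9−3)=90≡12 → M

KOM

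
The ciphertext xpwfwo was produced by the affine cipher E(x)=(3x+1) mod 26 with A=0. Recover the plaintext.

The inverse of 3 mod 26 is 9, since 3·9=27≡1. Apply D(y)=9·(y−1) mod 26:
x(23): 9·(23−1)=198≡16 → q
p(15): 9·(15−1)=126≡22 → w
w(22): 9·(22−1)=189≡7 → h
f(5): 9·(5−1)=36≡10 → k
w(22): 9·(22−1)=189≡7 → h
o(14): 9·(14−1)=117≡13 → n

qwhkhn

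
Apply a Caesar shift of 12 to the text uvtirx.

u(20): 20+12=32≡6 → g
v(21): 21+12=33≡7 → h
t(19): 19+12=31≡5 → f
i(8): 8+12=20 → u
r(17): 17+12=29≡3 → d
x(23): 23+12=35≡9 → j

ghfudj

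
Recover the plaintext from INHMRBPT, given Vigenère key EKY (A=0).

EDJIHDLJ

Repeat the key across the ciphertext: EKYEKYEK
I(8)−E(4): 4 → E
N(13)−K(10): 3 → D
H(7)−Y(24): -17≡9 → J
M(12)−E(4): 8 → I
R(17)−K(10): 7 → H
B(1)−Y(24): -23≡3 → D
P(15)−E(4): 11 → L
T(19)−K(10): 9 → J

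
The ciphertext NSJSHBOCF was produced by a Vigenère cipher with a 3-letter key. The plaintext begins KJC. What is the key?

DJH

Subtract each crib letter from the matching ciphertext letter (mod 26):
N(13)−K(10)=3 → D
S(18)−J(9)=9 → J
J(9)−C(2)=7 → H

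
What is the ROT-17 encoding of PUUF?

P(15): 15+17=32≡6 → G
U(20): 20+17=37≡11 → L
U(20): 20+17=37≡11 → L
F(5): 5+17=22 → W

GLLW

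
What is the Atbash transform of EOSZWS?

VLHADH

E(4) → V(21)
O(14) → L(11)
S(18) → H(7)
Z(25) → A(0)
W(22) → D(3)
S(18) → H(7)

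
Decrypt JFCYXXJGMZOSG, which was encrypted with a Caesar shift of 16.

TPMIHHTQWJYCQ

J(9): 9−16=-7≡19 → T
F(5): 5−16=-11≡15 → P
C(2): 2−16=-14≡12 → M
Y(24): 24−16=8 → I
X(23): 23−16=7 → H
X(23): 23−16=7 → H
J(9): 9−16=-7≡19 → T
G(6): 6−16=-10≡16 → Q
M(12): 12−16=-4≡22 → W
Z(25): 25−16=9 → J
O(14): 14−16=-2≡24 → Y
S(18): 18−16=2 → C
G(6): 6−16=-10≡16 → Q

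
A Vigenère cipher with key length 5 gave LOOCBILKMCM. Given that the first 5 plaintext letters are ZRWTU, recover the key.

Subtract each crib letter from the matching ciphertext letter (mod 26):
L(11)−Z(25)=-14≡12 → M
O(14)−R(17)=-3≡23 → X
O(14)−W(22)=-8≡18 → S
C(2)−T(19)=-17≡9 → J
B(1)−U(20)=-19≡7 → H

MXSJH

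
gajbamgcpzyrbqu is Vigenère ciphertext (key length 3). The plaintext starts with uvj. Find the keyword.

Subtract each crib letter from the matching ciphertext letter (mod 26):
g(6)−u(20)=-14≡12 → m
a(0)−v(21)=-21≡5 → f
j(9)−j(9)=0 → a

mfa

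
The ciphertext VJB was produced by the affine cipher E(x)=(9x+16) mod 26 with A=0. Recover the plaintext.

The inverse of 9 mod 26 is 3, since 9·3=27≡1. Apply D(y)=3·(y−16) mod 26:
V(21): 3·(21−16)=15 → P
J(9): 3·(9−16)=-21≡5 → F
B(1): 3·(1−16)=-45≡7 → H

PFH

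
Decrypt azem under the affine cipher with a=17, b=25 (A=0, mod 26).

xaln

The inverse of 17 mod 26 is 23, since 17·23=391≡1. Apply D(y)=23·(y−25) mod 26:
a(0): 23·(0−25)=-575≡23 → x
z(25): 23·(25−25)=0 → a
e(4): 23·(4−25)=-483≡11 → l
m(12): 23·(12−25)=-299≡13 → n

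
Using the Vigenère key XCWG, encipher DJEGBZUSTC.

Repeat the key across the message: XCWGXCWGXC
D(3)+X(23): 26≡0 → A
J(9)+C(2): 11 → L
E(4)+W(22): 26≡0 → A
G(6)+G(6): 12 → M
B(1)+X(23): 24 → Y
Z(25)+C(2): 27≡1 → B
U(20)+W(22): 42≡16 → Q
S(18)+G(6): 24 → Y
T(19)+X(23): 42≡16 → Q
C(2)+C(2): 4 → E

ALAMYBQYQE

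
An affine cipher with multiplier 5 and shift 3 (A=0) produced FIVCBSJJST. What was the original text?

The inverse of 5 mod 26 is 21, since 5·21=105≡1. Apply D(y)=21·(y−3) mod 26:
F(5): 21·(5−3)=42≡16 → Q
I(8): 21·(8−3)=105≡1 → B
V(21): 21·(21−3)=378≡14 → O
C(2): 21·(2−3)=-21≡5 → F
B(1): 21·(1−3)=-42≡10 → K
S(18): 21·(18−3)=315≡3 → D
J(9): 21·(9−3)=126≡22 → W
J(9): 21·(9−3)=126≡22 → W
S(18): 21·(18−3)=315≡3 → D
T(19): 21·(19−3)=336≡24 → Y

QBOFKDWWDY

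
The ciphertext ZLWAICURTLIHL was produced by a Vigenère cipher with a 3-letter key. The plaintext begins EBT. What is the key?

Subtract each crib letter from the matching ciphertext letter (mod 26):
Z(25)−E(4)=21 → V
L(11)−B(1)=10 → K
W(22)−T(19)=3 → D

VKD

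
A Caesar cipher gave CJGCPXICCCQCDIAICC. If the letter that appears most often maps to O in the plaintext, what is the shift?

The most frequent ciphertext letter is C (appears 8 times).
C is position 2; O is position 14.
Shift = -12≡14.

14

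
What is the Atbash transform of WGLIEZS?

DTORVAH

W(22) → D(3)
G(6) → T(19)
L(11) → O(14)
I(8) → R(17)
E(4) → V(21)
Z(25) → A(0)
S(18) → H(7)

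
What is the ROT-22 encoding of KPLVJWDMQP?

GLHRFSZIML

K(10): 10+22=32≡6 → G
P(15): 15+22=37≡11 → L
L(11): 11+22=33≡7 → H
V(21): 21+22=43≡17 → R
J(9): 9+22=31≡5 → F
W(22): 22+22=44≡18 → S
D(3): 3+22=25 → Z
M(12): 12+22=34≡8 → I
Q(16): 16+22=38≡12 → M
P(15): 15+22=37≡11 → L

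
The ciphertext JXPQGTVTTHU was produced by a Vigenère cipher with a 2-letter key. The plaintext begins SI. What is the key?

Subtract each crib letter from the matching ciphertext letter (mod 26):
J(9)−S(18)=-9≡17 → R
X(23)−I(8)=15 → P

RP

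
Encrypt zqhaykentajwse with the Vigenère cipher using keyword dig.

cyndgqhvzdrcvm

Repeat the key across the message: digdigdigdigdi
z(25)+d(3): 28≡2 → c
q(16)+i(8): 24 → y
h(7)+g(6): 13 → n
a(0)+d(3): 3 → d
y(24)+i(8): 32≡6 → g
k(10)+g(6): 16 → q
e(4)+d(3): 7 → h
n(13)+i(8): 21 → v
t(19)+g(6): 25 → z
a(0)+d(3): 3 → d
j(9)+i(8): 17 → r
w(22)+g(6): 28≡2 → c
s(18)+d(3): 21 → v
e(4)+i(8): 12 → m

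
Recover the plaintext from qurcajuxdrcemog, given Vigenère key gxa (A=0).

kxrwdjoadlfegrg

Repeat the key across the ciphertext: gxagxagxagxagxa
q(16)−g(6): 10 → k
u(20)−x(23): -3≡23 → x
r(17)−a(0): 17 → r
c(2)−g(6): -4≡22 → w
a(0)−x(23): -23≡3 → d
j(9)−a(0): 9 → j
u(20)−g(6): 14 → o
x(23)−x(23): 0 → a
d(3)−a(0): 3 → d
r(17)−g(6): 11 → l
c(2)−x(23): -21≡5 → f
e(4)−a(0): 4 → e
m(12)−g(6): 6 → g
o(14)−x(23): -9≡17 → r
g(6)−a(0): 6 → g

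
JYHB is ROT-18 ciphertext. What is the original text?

RGPJ

J(9): 9−18=-9≡17 → R
Y(24): 24−18=6 → G
H(7): 7−18=-11≡15 → P
B(1): 1−18=-17≡9 → J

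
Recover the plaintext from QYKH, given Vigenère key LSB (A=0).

FGJW

Repeat the key across the ciphertext: LSBL
Q(16)−L(11): 5 → F
Y(24)−S(18): 6 → G
K(10)−B(1): 9 → J
H(7)−L(11): -4≡22 → W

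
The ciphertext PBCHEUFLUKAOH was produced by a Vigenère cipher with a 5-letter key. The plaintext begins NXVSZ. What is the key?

Subtract each crib letter from the matching ciphertext letter (mod 26):
P(15)−N(13)=2 → C
B(1)−X(23)=-22≡4 → E
C(2)−V(21)=-19≡7 → H
H(7)−S(18)=-11≡15 → P
E(4)−Z(25)=-21≡5 → F

CEHPF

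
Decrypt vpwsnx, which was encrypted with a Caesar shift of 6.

pjqmhr

v(21): 21−6=15 → p
p(15): 15−6=9 → j
w(22): 22−6=16 → q
s(18): 18−6=12 → m
n(13): 13−6=7 → h
x(23): 23−6=17 → r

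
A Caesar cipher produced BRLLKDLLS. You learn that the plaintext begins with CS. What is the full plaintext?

From the crib: B(1)−C(2)=-1≡25, so the shift is 25.
Subtract 25 from each ciphertext letter:
B(1): 1−25=-24≡2 → C
R(17): 17−25=-8≡18 → S
L(11): 11−25=-14≡12 → M
L(11): 11−25=-14≡12 → M
K(10): 10−25=-15≡11 → L
D(3): 3−25=-22≡4 → E
L(11): 11−25=-14≡12 → M
L(11): 11−25=-14≡12 → M
S(18): 18−25=-7≡19 → T

CSMMLEMMT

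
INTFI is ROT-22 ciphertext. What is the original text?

I(8): 8−22=-14≡12 → M
N(13): 13−22=-9≡17 → R
T(19): 19−22=-3≡23 → X
F(5): 5−22=-17≡9 → J
I(8): 8−22=-14≡12 → M

MRXJM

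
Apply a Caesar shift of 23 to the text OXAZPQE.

O(14): 14+23=37≡11 → L
X(23): 23+23=46≡20 → U
A(0): 0+23=23 → X
Z(25): 25+23=48≡22 → W
P(15): 15+23=38≡12 → M
Q(16): 16+23=39≡13 → N
E(4): 4+23=27≡1 → B

LUXWMNB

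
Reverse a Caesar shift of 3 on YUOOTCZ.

VRLLQZW

Y(24): 24−3=21 → V
U(20): 20−3=17 → R
O(14): 14−3=11 → L
O(14): 14−3=11 → L
T(19): 19−3=16 → Q
C(2): 2−3=-1≡25 → Z
Z(25): 25−3=22 → W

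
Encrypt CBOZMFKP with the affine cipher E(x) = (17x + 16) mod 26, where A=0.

C(2): 17·2+16=50≡24 → Y
B(1): 17·1+16=33≡7 → H
O(14): 17·14+16=254≡20 → U
Z(25): 17·25+16=441≡25 → Z
M(12): 17·12+16=220≡12 → M
F(5): 17·5+16=101≡23 → X
K(10): 17·10+16=186≡4 → E
P(15): 17·15+16=271≡11 → L

YHUZMXEL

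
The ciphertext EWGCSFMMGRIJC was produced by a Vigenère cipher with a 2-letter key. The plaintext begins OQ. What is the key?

Subtract each crib letter from the matching ciphertext letter (mod 26):
E(4)−O(14)=-10≡16 → Q
W(22)−Q(16)=6 → G

QG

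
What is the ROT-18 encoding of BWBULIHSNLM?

TOTMDAZKFDE

B(1): 1+18=19 → T
W(22): 22+18=40≡14 → O
B(1): 1+18=19 → T
U(20): 20+18=38≡12 → M
L(11): 11+18=29≡3 → D
I(8): 8+18=26≡0 → A
H(7): 7+18=25 → Z
S(18): 18+18=36≡10 → K
N(13): 13+18=31≡5 → F
L(11): 11+18=29≡3 → D
M(12): 12+18=30≡4 → E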